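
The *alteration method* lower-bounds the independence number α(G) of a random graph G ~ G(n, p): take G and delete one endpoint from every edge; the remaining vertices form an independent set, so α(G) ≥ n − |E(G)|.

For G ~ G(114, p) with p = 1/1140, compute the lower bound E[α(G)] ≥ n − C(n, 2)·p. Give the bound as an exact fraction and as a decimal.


E[|E(G)|] = C(114, 2)·p = 6441 · (1/1140) = 113/20.
E[α(G)] ≥ n − E[|E(G)|] = 114 − 113/20 = 2167/20.
Numerically: ≈ 108.350.
(This is only a lower bound; the true E[α(G)] may be larger.)

E[α(G)] ≥ 2167/20 ≈ 108.350.


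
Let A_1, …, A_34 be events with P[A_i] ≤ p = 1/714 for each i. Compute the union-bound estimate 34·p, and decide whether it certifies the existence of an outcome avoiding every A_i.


Union bound: P[∪_{i=1}^{34} A_i] ≤ Σ_i P[A_i] ≤ 34·p = 34·(1/714) = 1/21.
Numerically: 1/21 ≈ 0.04762.
Is 1/21 < 1? YES.
Since P[∪ A_i] ≤ 1/21 < 1, the complement has P[∩ A_i^c] ≥ 1 − 1/21 = 20/21 > 0, so some outcome avoids every A_i.

34·p = 1/21 ≈ 0.04762; existence CERTIFIED by the union bound.


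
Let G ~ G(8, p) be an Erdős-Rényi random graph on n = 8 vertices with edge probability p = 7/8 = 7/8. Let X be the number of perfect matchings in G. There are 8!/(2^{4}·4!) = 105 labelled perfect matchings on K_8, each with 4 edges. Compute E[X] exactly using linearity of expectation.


K_8 has 8!/(2^{4}·4!) = 105 labelled perfect matchings.
For each such perfect matching H, let X_H = 1 if all 4 edges of H are present in G. Then P[X_H = 1] = p^{4} = (7/8)^{4} = 2401/4096.
Summing the indicators: E[X] = Σ_H E[X_H] = 105 · p^{4} = 105 · 2401/4096 = 252105/4096.
Numerically: E[X] ≈ 61.5.

E[X] = 105 · (7/8)^{4} = 252105/4096 ≈ 61.5.


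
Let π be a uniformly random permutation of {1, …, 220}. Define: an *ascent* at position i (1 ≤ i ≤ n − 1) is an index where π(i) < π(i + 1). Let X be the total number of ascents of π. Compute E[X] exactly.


Write X = Σ X_I over i = 1, …, 219, with X_I the indicator of one ascent.
There are 219 indicators.
For each fixed i, the pair (π(i), π(i+1)) is a uniformly random ordered pair of distinct values from {1, …, 220}; by symmetry P[π(i) < π(i+1)] = 1/2.
By linearity: E[X] = 219 · (1/2) = (220 − 1) · (1/2) = 219/2 ≈ 109.500000.

E[X] = 219/2 = 109.500000.


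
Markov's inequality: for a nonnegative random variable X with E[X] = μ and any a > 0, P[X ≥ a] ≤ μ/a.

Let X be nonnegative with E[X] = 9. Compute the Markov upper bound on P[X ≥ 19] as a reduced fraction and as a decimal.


μ = E[X] = 9, a = 19.
Markov: P[X ≥ 19] ≤ μ/a = (9)/19 = 9/19.
Numerically: ≈ 0.4737.
(Since a = 19 > μ = 9.0000, the bound 9/19 is < 1 and informative.)

P[X ≥ 19] ≤ 9/19 ≈ 0.4737.


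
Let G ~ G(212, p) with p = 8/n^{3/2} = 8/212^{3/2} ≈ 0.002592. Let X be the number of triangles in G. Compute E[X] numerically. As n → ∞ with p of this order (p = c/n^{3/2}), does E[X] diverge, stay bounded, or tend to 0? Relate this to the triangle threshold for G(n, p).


Number of potential triangles: C(212, 3) = 1565620.
Each occurs with probability p³ ≈ (0.002592)³ ≈ 1.740839e-08.
By linearity: E[X] = C(212, 3)·p³ ≈ 1565620 · 1.740839e-08 ≈ 0.0273.
Since α = 3/2 > 1, p = c/n^{3/2} = o(1/n) is below the triangle threshold p ~ 1/n. Asymptotically E[X] ~ (c³/6)·n^{3(1−α)} = (8³/6)·n^{-1.5} → 0, so by Markov's inequality G has no triangles w.h.p.

E[X] ≈ 0.0273; in regime p = Θ(1/n^{3/2}) E[X] tends to 0 (below the triangle threshold p ~ 1/n).


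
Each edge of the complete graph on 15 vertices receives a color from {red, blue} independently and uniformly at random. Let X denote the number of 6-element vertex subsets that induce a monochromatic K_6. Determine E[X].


Let X = Σ_S X_S over the C(15, 6) = 5005 subsets S of size 6, where X_S = 1 if the K_6 on S is monochromatic.
For a fixed S, the K_6 on S has C(6, 2) = 15 edges. P[all 15 edges red] = (1/2)^15, and likewise for blue, so P[monochromatic] = 2·(1/2)^15 = 2^{1 − 15} = 1/16384.
Summing: E[X] = C(15, 6) · 2^{1 − 15} = 5005 · 1/16384 = 5005/16384.
Numerically: E[X] ≈ 0.3055.

E[X] = C(15,6)·2^(1−C(6,2)) = 5005/16384 ≈ 0.3055.


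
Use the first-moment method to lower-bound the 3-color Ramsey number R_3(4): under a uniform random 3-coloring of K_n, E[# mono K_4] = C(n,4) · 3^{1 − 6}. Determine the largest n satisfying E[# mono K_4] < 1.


We need C(n, 4) · 3^{1 − 6} < 1, i.e. C(n, 4) < 3^{6 − 1} = 243.
Check values of n near the boundary:
  n = 4: C(4, 4) = 1; 1 < 243? YES
  n = 5: C(5, 4) = 5; 5 < 243? YES
  n = 6: C(6, 4) = 15; 15 < 243? YES
  n = 7: C(7, 4) = 35; 35 < 243? YES
  n = 8: C(8, 4) = 70; 70 < 243? YES
  n = 9: C(9, 4) = 126; 126 < 243? YES
  n = 10: C(10, 4) = 210; 210 < 243? YES
  n = 11: C(11, 4) = 330; 330 < 243? NO
The largest n with C(n, 4) < 243 is n = 10 (where E[X] = 70/81 ≈ 0.8642). Hence R_3(4) > 10, i.e. R_3(4) ≥ 11.

Largest n = 10; hence R_3(4) > 10.


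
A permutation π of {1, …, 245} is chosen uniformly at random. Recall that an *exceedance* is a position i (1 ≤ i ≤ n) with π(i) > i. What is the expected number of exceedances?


Write X = Σ_{i=1}^{245} X_i, where X_i = 1_{π(i) > i}.
For each fixed i, π(i) is uniform over {1, …, 245} (marginal of a uniform permutation), so P[π(i) > i] = (n − i)/n. Summing: Σ_{i=1}^{245} (n − i)/n = (0 + 1 + … + 244)/245 = 245(245 − 1)/(2·245) = (245 − 1)/2.
Hence E[X] = Σ_{i=1}^{245} (245 − i)/245 = 122 ≈ 122.000.

E[X] = 122 = 122.000.


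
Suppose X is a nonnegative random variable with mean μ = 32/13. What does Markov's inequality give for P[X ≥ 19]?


μ = E[X] = 32/13, a = 19.
Markov: P[X ≥ 19] ≤ μ/a = (32/13)/19 = 32/247.
Numerically: ≈ 0.130.
(Since a = 19 > μ = 2.462, the bound 32/247 is < 1 and informative.)

P[X ≥ 19] ≤ 32/247 ≈ 0.130.


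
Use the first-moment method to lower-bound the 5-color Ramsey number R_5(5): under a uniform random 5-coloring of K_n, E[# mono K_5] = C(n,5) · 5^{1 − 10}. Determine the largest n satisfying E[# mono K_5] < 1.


We need C(n, 5) · 5^{1 − 10} < 1, i.e. C(n, 5) < 5^{10 − 1} = 1953125.
Check values of n near the boundary:
  n = 43: C(43, 5) = 962598; 962598 < 1953125? YES
  n = 44: C(44, 5) = 1086008; 1086008 < 1953125? YES
  n = 45: C(45, 5) = 1221759; 1221759 < 1953125? YES
  n = 46: C(46, 5) = 1370754; 1370754 < 1953125? YES
  n = 47: C(47, 5) = 1533939; 1533939 < 1953125? YES
  n = 48: C(48, 5) = 1712304; 1712304 < 1953125? YES
  n = 49: C(49, 5) = 1906884; 1906884 < 1953125? YES
  n = 50: C(50, 5) = 2118760; 2118760 < 1953125? NO
  n = 51: C(51, 5) = 2349060; 2349060 < 1953125? NO
The largest n with C(n, 5) < 1953125 is n = 49 (where E[X] = 1906884/1953125 ≈ 0.9763246). Hence R_5(5) > 49, i.e. R_5(5) ≥ 50.

Largest n = 49; hence R_5(5) > 49.


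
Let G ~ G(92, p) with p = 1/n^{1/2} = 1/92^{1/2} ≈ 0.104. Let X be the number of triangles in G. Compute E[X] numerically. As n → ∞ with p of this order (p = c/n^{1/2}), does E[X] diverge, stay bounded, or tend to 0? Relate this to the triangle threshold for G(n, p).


Number of potential triangles: C(92, 3) = 125580.
Each occurs with probability p³ ≈ (0.104)³ ≈ 1.13323e-03.
By linearity: E[X] = C(92, 3)·p³ ≈ 125580 · 1.13323e-03 ≈ 142.311.
Since α = 1/2 < 1, p = c/n^{1/2} ≫ 1/n is above the triangle threshold p ~ 1/n. Asymptotically E[X] ~ (c³/6)·n^{3(1−α)} = (1³/6)·n^{1.5} → ∞; triangles are abundant w.h.p.

E[X] ≈ 142.311; in regime p = Θ(1/n^{1/2}) E[X] diverges (above the triangle threshold p ~ 1/n).


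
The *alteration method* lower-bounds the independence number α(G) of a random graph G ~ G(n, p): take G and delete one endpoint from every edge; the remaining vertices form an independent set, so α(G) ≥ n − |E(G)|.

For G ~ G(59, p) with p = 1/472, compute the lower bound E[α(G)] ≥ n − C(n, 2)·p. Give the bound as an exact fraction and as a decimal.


E[|E(G)|] = C(59, 2)·p = 1711 · (1/472) = 29/8.
E[α(G)] ≥ n − E[|E(G)|] = 59 − 29/8 = 443/8.
Numerically: ≈ 55.3750.
(This is only a lower bound; the true E[α(G)] may be larger.)

E[α(G)] ≥ 443/8 ≈ 55.3750.


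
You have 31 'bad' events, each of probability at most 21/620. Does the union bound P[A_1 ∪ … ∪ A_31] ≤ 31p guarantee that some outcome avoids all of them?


Union bound: P[∪_{i=1}^{31} A_i] ≤ Σ_i P[A_i] ≤ 31·p = 31·(21/620) = 21/20.
Numerically: 21/20 ≈ 1.050000.
Is 21/20 < 1? NO.
Since the bound 21/20 is ≥ 1, the union bound is uninformative here; it does NOT by itself certify existence.

31·p = 21/20 ≈ 1.050000; existence NOT certified by the union bound.


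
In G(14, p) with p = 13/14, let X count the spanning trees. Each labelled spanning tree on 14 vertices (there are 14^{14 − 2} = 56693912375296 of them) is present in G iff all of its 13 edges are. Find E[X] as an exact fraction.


K_14 has 14^{14 − 2} = 56693912375296 labelled spanning trees.
For each such spanning tree H, let X_H = 1 if all 13 edges of H are present in G. Then P[X_H = 1] = p^{13} = (13/14)^{13} = 302875106592253/793714773254144.
By linearity of expectation: E[X] = Σ_H E[X_H] = 56693912375296 · p^{13} = 56693912375296 · 302875106592253/793714773254144 = 302875106592253/14.
Numerically: E[X] ≈ 2.16339e+13.

E[X] = 56693912375296 · (13/14)^{13} = 302875106592253/14 ≈ 2.16339e+13.


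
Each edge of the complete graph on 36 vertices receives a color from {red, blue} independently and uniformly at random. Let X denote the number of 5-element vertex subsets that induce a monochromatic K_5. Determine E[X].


Let X = Σ_S X_S over the C(36, 5) = 376992 subsets S of size 5, where X_S = 1 if the K_5 on S is monochromatic.
For a fixed S, the K_5 on S has C(5, 2) = 10 edges. P[all 10 edges red] = (1/2)^10, and likewise for blue, so P[monochromatic] = 2·(1/2)^10 = 2^{1 − 10} = 1/512.
Summing: E[X] = C(36, 5) · 2^{1 − 10} = 376992 · 1/512 = 11781/16.
Numerically: E[X] ≈ 736.312.

E[X] = C(36,5)·2^(1−C(5,2)) = 11781/16 ≈ 736.312.


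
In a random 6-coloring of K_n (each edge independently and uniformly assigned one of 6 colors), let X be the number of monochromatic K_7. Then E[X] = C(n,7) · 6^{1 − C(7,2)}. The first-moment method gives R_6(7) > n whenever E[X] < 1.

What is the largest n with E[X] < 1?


We need C(n, 7) · 6^{1 − 21} < 1, i.e. C(n, 7) < 6^{21 − 1} = 3656158440062976.
Check values of n near the boundary:
  n = 563: C(563, 7) = 3426622515769596; 3426622515769596 < 3656158440062976? YES
  n = 564: C(564, 7) = 3469685994423792; 3469685994423792 < 3656158440062976? YES
  n = 565: C(565, 7) = 3513212521235560; 3513212521235560 < 3656158440062976? YES
  n = 566: C(566, 7) = 3557206237959440; 3557206237959440 < 3656158440062976? YES
  n = 567: C(567, 7) = 3601671315933933; 3601671315933933 < 3656158440062976? YES
  n = 568: C(568, 7) = 3646611956239704; 3646611956239704 < 3656158440062976? YES
  n = 569: C(569, 7) = 3692032389858348; 3692032389858348 < 3656158440062976? NO
  n = 570: C(570, 7) = 3737936877831720; 3737936877831720 < 3656158440062976? NO
  n = 571: C(571, 7) = 3784329711421830; 3784329711421830 < 3656158440062976? NO
The largest n with C(n, 7) < 3656158440062976 is n = 568 (where E[X] = 16882462760369/16926659444736 ≈ 0.997389). Hence R_6(7) > 568, i.e. R_6(7) ≥ 569.

Largest n = 568; hence R_6(7) > 568.


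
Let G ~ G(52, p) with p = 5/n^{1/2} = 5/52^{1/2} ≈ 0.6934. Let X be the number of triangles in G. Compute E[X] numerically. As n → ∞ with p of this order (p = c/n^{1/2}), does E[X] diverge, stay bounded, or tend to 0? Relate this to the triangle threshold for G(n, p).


Number of potential triangles: C(52, 3) = 22100.
Each occurs with probability p³ ≈ (0.6934)³ ≈ 3.333535e-01.
By linearity: E[X] = C(52, 3)·p³ ≈ 22100 · 3.333535e-01 ≈ 7367.1120.
Since α = 1/2 < 1, p = c/n^{1/2} ≫ 1/n is above the triangle threshold p ~ 1/n. Asymptotically E[X] ~ (c³/6)·n^{3(1−α)} = (5³/6)·n^{1.5} → ∞; triangles are abundant w.h.p.

E[X] ≈ 7367.1120; in regime p = Θ(1/n^{1/2}) E[X] diverges (above the triangle threshold p ~ 1/n).


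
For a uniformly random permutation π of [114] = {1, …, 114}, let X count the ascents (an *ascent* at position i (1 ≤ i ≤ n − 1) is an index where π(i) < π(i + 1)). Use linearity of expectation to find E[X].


Write X = Σ X_I over i = 1, …, 113, with X_I the indicator of one ascent.
There are 113 indicators.
For each fixed i, the pair (π(i), π(i+1)) is a uniformly random ordered pair of distinct values from {1, …, 114}; by symmetry P[π(i) < π(i+1)] = 1/2.
By linearity: E[X] = 113 · (1/2) = (114 − 1) · (1/2) = 113/2 ≈ 56.50000.

E[X] = 113/2 = 56.50000.


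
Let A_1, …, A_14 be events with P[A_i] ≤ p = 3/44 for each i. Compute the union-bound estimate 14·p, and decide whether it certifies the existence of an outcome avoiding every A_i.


Union bound: P[∪_{i=1}^{14} A_i] ≤ Σ_i P[A_i] ≤ 14·p = 14·(3/44) = 21/22.
Numerically: 21/22 ≈ 0.955.
Is 21/22 < 1? YES.
Since P[∪ A_i] ≤ 21/22 < 1, the complement has P[∩ A_i^c] ≥ 1 − 21/22 = 1/22 > 0, so some outcome avoids every A_i.

14·p = 21/22 ≈ 0.955; existence CERTIFIED by the union bound.


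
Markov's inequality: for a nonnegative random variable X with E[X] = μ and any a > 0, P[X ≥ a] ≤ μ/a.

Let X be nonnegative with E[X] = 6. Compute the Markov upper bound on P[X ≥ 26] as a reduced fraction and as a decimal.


μ = E[X] = 6, a = 26.
Markov: P[X ≥ 26] ≤ μ/a = (6)/26 = 3/13.
Numerically: ≈ 0.2308.
(Since a = 26 > μ = 6.0000, the bound 3/13 is < 1 and informative.)

P[X ≥ 26] ≤ 3/13 ≈ 0.2308.


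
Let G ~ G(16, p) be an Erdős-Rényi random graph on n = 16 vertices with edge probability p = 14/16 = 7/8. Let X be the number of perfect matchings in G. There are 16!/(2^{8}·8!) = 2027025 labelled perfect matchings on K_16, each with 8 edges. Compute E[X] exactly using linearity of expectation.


K_16 has 16!/(2^{8}·8!) = 2027025 labelled perfect matchings.
For each such perfect matching H, let X_H = 1 if all 8 edges of H are present in G. Then P[X_H = 1] = p^{8} = (7/8)^{8} = 5764801/16777216.
By linearity of expectation: E[X] = Σ_H E[X_H] = 2027025 · p^{8} = 2027025 · 5764801/16777216 = 11685395747025/16777216.
Numerically: E[X] ≈ 696504.

E[X] = 2027025 · (7/8)^{8} = 11685395747025/16777216 ≈ 696504.


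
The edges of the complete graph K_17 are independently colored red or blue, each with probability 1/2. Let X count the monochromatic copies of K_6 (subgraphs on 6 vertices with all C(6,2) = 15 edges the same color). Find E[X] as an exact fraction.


Let X = Σ_S X_S over the C(17, 6) = 12376 subsets S of size 6, where X_S = 1 if the K_6 on S is monochromatic.
For a fixed S, the K_6 on S has C(6, 2) = 15 edges. P[all 15 edges red] = (1/2)^15, and likewise for blue, so P[monochromatic] = 2·(1/2)^15 = 2^{1 − 15} = 1/16384.
By linearity: E[X] = C(17, 6) · 2^{1 − 15} = 12376 · 1/16384 = 1547/2048.
Numerically: E[X] ≈ 0.755.

E[X] = C(17,6)·2^(1−C(6,2)) = 1547/2048 ≈ 0.755.


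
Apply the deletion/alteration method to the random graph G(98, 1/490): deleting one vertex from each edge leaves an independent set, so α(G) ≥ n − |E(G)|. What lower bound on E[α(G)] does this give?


E[|E(G)|] = C(98, 2)·p = 4753 · (1/490) = 97/10.
E[α(G)] ≥ n − E[|E(G)|] = 98 − 97/10 = 883/10.
Numerically: ≈ 88.3000.
(This is only a lower bound; the true E[α(G)] may be larger.)

E[α(G)] ≥ 883/10 ≈ 88.3000.


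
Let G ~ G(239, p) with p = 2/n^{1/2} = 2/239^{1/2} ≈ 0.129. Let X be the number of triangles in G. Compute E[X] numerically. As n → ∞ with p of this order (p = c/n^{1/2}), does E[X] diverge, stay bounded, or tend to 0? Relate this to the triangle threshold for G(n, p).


Number of potential triangles: C(239, 3) = 2246839.
Each occurs with probability p³ ≈ (0.129)³ ≈ 2.16518e-03.
By linearity: E[X] = C(239, 3)·p³ ≈ 2246839 · 2.16518e-03 ≈ 4864.801.
Since α = 1/2 < 1, p = c/n^{1/2} ≫ 1/n is above the triangle threshold p ~ 1/n. Asymptotically E[X] ~ (c³/6)·n^{3(1−α)} = (2³/6)·n^{1.5} → ∞; triangles are abundant w.h.p.

E[X] ≈ 4864.801; in regime p = Θ(1/n^{1/2}) E[X] diverges (above the triangle threshold p ~ 1/n).


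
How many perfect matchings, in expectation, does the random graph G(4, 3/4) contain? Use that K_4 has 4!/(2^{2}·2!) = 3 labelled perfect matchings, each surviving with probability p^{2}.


K_4 has 4!/(2^{2}·2!) = 3 labelled perfect matchings.
For each such perfect matching H, let X_H = 1 if all 2 edges of H are present in G. Then P[X_H = 1] = p^{2} = (3/4)^{2} = 9/16.
Summing the indicators: E[X] = Σ_H E[X_H] = 3 · p^{2} = 3 · 9/16 = 27/16.
Numerically: E[X] ≈ 1.69.

E[X] = 3 · (3/4)^{2} = 27/16 ≈ 1.69.


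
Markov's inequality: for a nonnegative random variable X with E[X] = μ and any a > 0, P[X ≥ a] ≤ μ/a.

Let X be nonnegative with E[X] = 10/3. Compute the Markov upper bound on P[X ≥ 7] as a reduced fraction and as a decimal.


μ = E[X] = 10/3, a = 7.
Markov: P[X ≥ 7] ≤ μ/a = (10/3)/7 = 10/21.
Numerically: ≈ 0.476190.
(Since a = 7 > μ = 3.333333, the bound 10/21 is < 1 and informative.)

P[X ≥ 7] ≤ 10/21 ≈ 0.476190.


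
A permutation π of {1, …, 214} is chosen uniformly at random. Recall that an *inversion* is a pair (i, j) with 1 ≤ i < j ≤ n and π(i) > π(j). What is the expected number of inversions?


Write X = Σ X_I over the C(214, 2) = 22791 pairs i < j, with X_I the indicator of one inversion.
There are 22791 indicators.
For each fixed pair i < j, the values π(i) and π(j) are two distinct elements of {1, …, 214} in uniformly random order; by symmetry P[π(i) > π(j)] = 1/2.
By linearity: E[X] = 22791 · (1/2) = C(214, 2) · (1/2) = 22791/2 = 22791/2 ≈ 11395.500000.

E[X] = 22791/2 = 11395.500000.


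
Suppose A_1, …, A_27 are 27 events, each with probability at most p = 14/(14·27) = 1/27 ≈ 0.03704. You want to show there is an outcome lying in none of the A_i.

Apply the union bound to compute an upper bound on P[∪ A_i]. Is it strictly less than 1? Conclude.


Union bound: P[∪_{i=1}^{27} A_i] ≤ Σ_i P[A_i] ≤ 27·p = 27·(1/27) = 1.
Numerically: 1 ≈ 1.00000.
Is 1 < 1? NO.
Since the bound 1 is ≥ 1, the union bound is uninformative here; it does NOT by itself certify existence.

27·p = 1 ≈ 1.00000; existence NOT certified by the union bound.


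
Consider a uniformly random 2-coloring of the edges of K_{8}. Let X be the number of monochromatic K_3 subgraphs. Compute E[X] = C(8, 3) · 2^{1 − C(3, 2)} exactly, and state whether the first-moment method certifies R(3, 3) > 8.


E[X] = C(8, 3) · 2^{1 − 3} = 56 · 2^{−2} = 56/4.
As a reduced fraction: E[X] = 14 ≈ 14.00000.
Is E[X] < 1? NO.
Since E[X] ≥ 1, the first-moment bound is inconclusive at n = 8; it does NOT by itself certify R(3, 3) > 8.

E[X] = 14 ≈ 14.00000; E[X] ≥ 1; first-moment method inconclusive here.


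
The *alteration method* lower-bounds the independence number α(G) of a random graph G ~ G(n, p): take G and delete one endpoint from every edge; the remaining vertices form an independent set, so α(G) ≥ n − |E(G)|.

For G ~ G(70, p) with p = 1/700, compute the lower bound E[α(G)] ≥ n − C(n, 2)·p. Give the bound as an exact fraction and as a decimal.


E[|E(G)|] = C(70, 2)·p = 2415 · (1/700) = 69/20.
E[α(G)] ≥ n − E[|E(G)|] = 70 − 69/20 = 1331/20.
Numerically: ≈ 66.550000.
(This is only a lower bound; the true E[α(G)] may be larger.)

E[α(G)] ≥ 1331/20 ≈ 66.550000.


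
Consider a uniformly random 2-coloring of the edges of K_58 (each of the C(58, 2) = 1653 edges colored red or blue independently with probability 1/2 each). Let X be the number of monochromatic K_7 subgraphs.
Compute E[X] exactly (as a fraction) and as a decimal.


Let X = Σ_S X_S over the C(58, 7) = 300674088 subsets S of size 7, where X_S = 1 if the K_7 on S is monochromatic.
For a fixed S, the K_7 on S has C(7, 2) = 21 edges. P[all 21 edges red] = (1/2)^21, and likewise for blue, so P[monochromatic] = 2·(1/2)^21 = 2^{1 − 21} = 1/1048576.
By linearity: E[X] = C(58, 7) · 2^{1 − 21} = 300674088 · 1/1048576 = 37584261/131072.
Numerically: E[X] ≈ 286.745.

E[X] = C(58,7)·2^(1−C(7,2)) = 37584261/131072 ≈ 286.745.


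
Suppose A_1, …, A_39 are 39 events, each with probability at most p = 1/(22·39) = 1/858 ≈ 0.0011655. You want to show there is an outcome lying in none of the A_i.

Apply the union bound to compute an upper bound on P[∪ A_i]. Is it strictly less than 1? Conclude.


Union bound: P[∪_{i=1}^{39} A_i] ≤ Σ_i P[A_i] ≤ 39·p = 39·(1/858) = 1/22.
Numerically: 1/22 ≈ 0.0454545.
Is 1/22 < 1? YES.
Since P[∪ A_i] ≤ 1/22 < 1, the complement has P[∩ A_i^c] ≥ 1 − 1/22 = 21/22 > 0, so some outcome avoids every A_i.

39·p = 1/22 ≈ 0.0454545; existence CERTIFIED by the union bound.


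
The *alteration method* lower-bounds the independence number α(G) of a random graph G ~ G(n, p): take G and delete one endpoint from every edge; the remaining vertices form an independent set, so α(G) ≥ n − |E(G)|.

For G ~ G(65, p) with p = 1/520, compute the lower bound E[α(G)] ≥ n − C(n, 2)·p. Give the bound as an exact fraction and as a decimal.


E[|E(G)|] = C(65, 2)·p = 2080 · (1/520) = 4.
E[α(G)] ≥ n − E[|E(G)|] = 65 − 4 = 61.
Numerically: ≈ 61.000.
(This is only a lower bound; the true E[α(G)] may be larger.)

E[α(G)] ≥ 61 ≈ 61.000.


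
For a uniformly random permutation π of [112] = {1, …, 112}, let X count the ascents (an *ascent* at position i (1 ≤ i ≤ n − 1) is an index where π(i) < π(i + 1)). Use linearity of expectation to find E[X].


Write X = Σ X_I over i = 1, …, 111, with X_I the indicator of one ascent.
There are 111 indicators.
For each fixed i, the pair (π(i), π(i+1)) is a uniformly random ordered pair of distinct values from {1, …, 112}; by symmetry P[π(i) < π(i+1)] = 1/2.
By linearity: E[X] = 111 · (1/2) = (112 − 1) · (1/2) = 111/2 ≈ 55.5000.

E[X] = 111/2 = 55.5000.


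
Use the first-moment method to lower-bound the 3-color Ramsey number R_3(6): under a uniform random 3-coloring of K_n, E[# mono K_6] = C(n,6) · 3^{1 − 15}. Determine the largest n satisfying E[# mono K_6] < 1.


We need C(n, 6) · 3^{1 − 15} < 1, i.e. C(n, 6) < 3^{15 − 1} = 4782969.
Check values of n near the boundary:
  n = 37: C(37, 6) = 2324784; 2324784 < 4782969? YES
  n = 38: C(38, 6) = 2760681; 2760681 < 4782969? YES
  n = 39: C(39, 6) = 3262623; 3262623 < 4782969? YES
  n = 40: C(40, 6) = 3838380; 3838380 < 4782969? YES
  n = 41: C(41, 6) = 4496388; 4496388 < 4782969? YES
  n = 42: C(42, 6) = 5245786; 5245786 < 4782969? NO
  n = 43: C(43, 6) = 6096454; 6096454 < 4782969? NO
The largest n with C(n, 6) < 4782969 is n = 41 (where E[X] = 1498796/1594323 ≈ 0.940). Hence R_3(6) > 41, i.e. R_3(6) ≥ 42.

Largest n = 41; hence R_3(6) > 41.


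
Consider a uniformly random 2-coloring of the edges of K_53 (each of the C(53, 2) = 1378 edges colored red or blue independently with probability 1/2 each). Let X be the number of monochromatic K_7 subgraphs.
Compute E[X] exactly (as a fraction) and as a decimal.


Let X = Σ_S X_S over the C(53, 7) = 154143080 subsets S of size 7, where X_S = 1 if the K_7 on S is monochromatic.
For a fixed S, the K_7 on S has C(7, 2) = 21 edges. P[all 21 edges red] = (1/2)^21, and likewise for blue, so P[monochromatic] = 2·(1/2)^21 = 2^{1 − 21} = 1/1048576.
By linearity: E[X] = C(53, 7) · 2^{1 − 21} = 154143080 · 1/1048576 = 19267885/131072.
Numerically: E[X] ≈ 147.002.

E[X] = C(53,7)·2^(1−C(7,2)) = 19267885/131072 ≈ 147.002.


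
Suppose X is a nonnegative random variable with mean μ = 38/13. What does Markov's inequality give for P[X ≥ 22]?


μ = E[X] = 38/13, a = 22.
Markov: P[X ≥ 22] ≤ μ/a = (38/13)/22 = 19/143.
Numerically: ≈ 0.13287.
(Since a = 22 > μ = 2.92308, the bound 19/143 is < 1 and informative.)

P[X ≥ 22] ≤ 19/143 ≈ 0.13287.


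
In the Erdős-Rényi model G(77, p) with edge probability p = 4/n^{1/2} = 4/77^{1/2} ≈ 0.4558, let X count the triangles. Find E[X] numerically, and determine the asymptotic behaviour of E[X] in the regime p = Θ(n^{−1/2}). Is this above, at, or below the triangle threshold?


Number of potential triangles: C(77, 3) = 73150.
Each occurs with probability p³ ≈ (0.4558)³ ≈ 9.472048e-02.
By linearity: E[X] = C(77, 3)·p³ ≈ 73150 · 9.472048e-02 ≈ 6928.8030.
Since α = 1/2 < 1, p = c/n^{1/2} ≫ 1/n is above the triangle threshold p ~ 1/n. Asymptotically E[X] ~ (c³/6)·n^{3(1−α)} = (4³/6)·n^{1.5} → ∞; triangles are abundant w.h.p.

E[X] ≈ 6928.8030; in regime p = Θ(1/n^{1/2}) E[X] diverges (above the triangle threshold p ~ 1/n).


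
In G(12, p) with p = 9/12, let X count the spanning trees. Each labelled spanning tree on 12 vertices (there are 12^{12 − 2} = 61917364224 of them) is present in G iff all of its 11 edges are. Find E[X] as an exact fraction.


K_12 has 12^{12 − 2} = 61917364224 labelled spanning trees.
For each such spanning tree H, let X_H = 1 if all 11 edges of H are present in G. Then P[X_H = 1] = p^{11} = (3/4)^{11} = 177147/4194304.
By linearity: E[X] = Σ_H E[X_H] = 61917364224 · p^{11} = 61917364224 · 177147/4194304 = 10460353203/4.
Numerically: E[X] ≈ 2.62e+09.

E[X] = 61917364224 · (3/4)^{11} = 10460353203/4 ≈ 2.62e+09.


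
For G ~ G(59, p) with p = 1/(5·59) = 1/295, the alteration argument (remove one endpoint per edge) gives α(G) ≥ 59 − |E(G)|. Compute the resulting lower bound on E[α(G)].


E[|E(G)|] = C(59, 2)·p = 1711 · (1/295) = 29/5.
E[α(G)] ≥ n − E[|E(G)|] = 59 − 29/5 = 266/5.
Numerically: ≈ 53.200000.
(This is only a lower bound; the true E[α(G)] may be larger.)

E[α(G)] ≥ 266/5 ≈ 53.200000.


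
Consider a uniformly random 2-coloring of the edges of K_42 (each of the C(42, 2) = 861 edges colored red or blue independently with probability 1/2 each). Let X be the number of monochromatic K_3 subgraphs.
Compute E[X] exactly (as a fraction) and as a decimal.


Let X = Σ_S X_S over the C(42, 3) = 11480 subsets S of size 3, where X_S = 1 if the K_3 on S is monochromatic.
For a fixed S, the K_3 on S has C(3, 2) = 3 edges. P[all 3 edges red] = (1/2)^3, and likewise for blue, so P[monochromatic] = 2·(1/2)^3 = 2^{1 − 3} = 1/4.
By linearity of expectation: E[X] = C(42, 3) · 2^{1 − 3} = 11480 · 1/4 = 2870.
Numerically: E[X] ≈ 2870.000000.

E[X] = C(42,3)·2^(1−C(3,2)) = 2870 ≈ 2870.000000.


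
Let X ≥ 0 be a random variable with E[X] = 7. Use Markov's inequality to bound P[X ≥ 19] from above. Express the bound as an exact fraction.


μ = E[X] = 7, a = 19.
Markov: P[X ≥ 19] ≤ μ/a = (7)/19 = 7/19.
Numerically: ≈ 0.368.
(Since a = 19 > μ = 7.000, the bound 7/19 is < 1 and informative.)

P[X ≥ 19] ≤ 7/19 ≈ 0.368.


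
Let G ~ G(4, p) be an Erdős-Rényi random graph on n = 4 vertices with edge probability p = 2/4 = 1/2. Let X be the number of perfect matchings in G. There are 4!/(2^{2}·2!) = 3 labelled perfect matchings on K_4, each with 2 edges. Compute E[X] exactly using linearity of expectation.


K_4 has 4!/(2^{2}·2!) = 3 labelled perfect matchings.
For each such perfect matching H, let X_H = 1 if all 2 edges of H are present in G. Then P[X_H = 1] = p^{2} = (1/2)^{2} = 1/4.
By linearity: E[X] = Σ_H E[X_H] = 3 · p^{2} = 3 · 1/4 = 3/4.
Numerically: E[X] ≈ 0.75.

E[X] = 3 · (1/2)^{2} = 3/4 ≈ 0.75.


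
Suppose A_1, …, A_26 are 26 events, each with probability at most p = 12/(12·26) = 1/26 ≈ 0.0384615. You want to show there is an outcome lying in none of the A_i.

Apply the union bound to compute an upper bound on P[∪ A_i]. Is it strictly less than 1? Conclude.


Union bound: P[∪_{i=1}^{26} A_i] ≤ Σ_i P[A_i] ≤ 26·p = 26·(1/26) = 1.
Numerically: 1 ≈ 1.0000000.
Is 1 < 1? NO.
Since the bound 1 is ≥ 1, the union bound is uninformative here; it does NOT by itself certify existence.

26·p = 1 ≈ 1.0000000; existence NOT certified by the union bound.


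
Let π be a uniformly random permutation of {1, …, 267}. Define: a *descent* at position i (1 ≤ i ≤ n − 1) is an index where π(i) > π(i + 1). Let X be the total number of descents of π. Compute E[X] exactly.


Write X = Σ X_I over i = 1, …, 266, with X_I the indicator of one descent.
There are 266 indicators.
For each fixed i, the pair (π(i), π(i+1)) is a uniformly random ordered pair of distinct values from {1, …, 267}; by symmetry P[π(i) > π(i+1)] = 1/2.
By linearity: E[X] = 266 · (1/2) = (267 − 1) · (1/2) = 133 ≈ 133.00000.

E[X] = 133 = 133.00000.


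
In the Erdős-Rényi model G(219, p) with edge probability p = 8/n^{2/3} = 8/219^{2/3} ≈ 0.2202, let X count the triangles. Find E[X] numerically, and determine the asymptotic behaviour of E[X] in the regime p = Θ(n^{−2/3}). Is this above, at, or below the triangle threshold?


Number of potential triangles: C(219, 3) = 1726669.
Each occurs with probability p³ ≈ (0.2202)³ ≈ 1.067534e-02.
By linearity: E[X] = C(219, 3)·p³ ≈ 1726669 · 1.067534e-02 ≈ 18432.7793.
Since α = 2/3 < 1, p = c/n^{2/3} ≫ 1/n is above the triangle threshold p ~ 1/n. Asymptotically E[X] ~ (c³/6)·n^{3(1−α)} = (8³/6)·n^{1} → ∞; triangles are abundant w.h.p.

E[X] ≈ 18432.7793; in regime p = Θ(1/n^{2/3}) E[X] diverges (above the triangle threshold p ~ 1/n).


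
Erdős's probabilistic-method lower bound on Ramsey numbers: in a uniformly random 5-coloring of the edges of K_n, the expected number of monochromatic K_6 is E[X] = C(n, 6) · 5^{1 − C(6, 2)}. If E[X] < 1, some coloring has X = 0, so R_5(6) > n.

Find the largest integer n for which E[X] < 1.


We need C(n, 6) · 5^{1 − 15} < 1, i.e. C(n, 6) < 5^{15 − 1} = 6103515625.
Check values of n near the boundary:
  n = 125: C(125, 6) = 4690625500; 4690625500 < 6103515625? YES
  n = 126: C(126, 6) = 4925156775; 4925156775 < 6103515625? YES
  n = 127: C(127, 6) = 5169379425; 5169379425 < 6103515625? YES
  n = 128: C(128, 6) = 5423611200; 5423611200 < 6103515625? YES
  n = 129: C(129, 6) = 5688177600; 5688177600 < 6103515625? YES
  n = 130: C(130, 6) = 5963412000; 5963412000 < 6103515625? YES
  n = 131: C(131, 6) = 6249655776; 6249655776 < 6103515625? NO
  n = 132: C(132, 6) = 6547258432; 6547258432 < 6103515625? NO
The largest n with C(n, 6) < 6103515625 is n = 130 (where E[X] = 47707296/48828125 ≈ 0.97705). Hence R_5(6) > 130, i.e. R_5(6) ≥ 131.

Largest n = 130; hence R_5(6) > 130.


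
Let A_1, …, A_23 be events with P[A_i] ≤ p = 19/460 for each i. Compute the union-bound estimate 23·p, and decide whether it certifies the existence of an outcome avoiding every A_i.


Union bound: P[∪_{i=1}^{23} A_i] ≤ Σ_i P[A_i] ≤ 23·p = 23·(19/460) = 19/20.
Numerically: 19/20 ≈ 0.9500000.
Is 19/20 < 1? YES.
Since P[∪ A_i] ≤ 19/20 < 1, the complement has P[∩ A_i^c] ≥ 1 − 19/20 = 1/20 > 0, so some outcome avoids every A_i.

23·p = 19/20 ≈ 0.9500000; existence CERTIFIED by the union bound.


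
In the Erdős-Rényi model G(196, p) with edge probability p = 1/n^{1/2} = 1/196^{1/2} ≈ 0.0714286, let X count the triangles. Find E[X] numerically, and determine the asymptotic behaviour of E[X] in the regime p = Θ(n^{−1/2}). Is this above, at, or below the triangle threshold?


Number of potential triangles: C(196, 3) = 1235780.
Each occurs with probability p³ ≈ (0.0714286)³ ≈ 3.64431487e-04.
By linearity: E[X] = C(196, 3)·p³ ≈ 1235780 · 3.64431487e-04 ≈ 450.357143.
Since α = 1/2 < 1, p = c/n^{1/2} ≫ 1/n is above the triangle threshold p ~ 1/n. Asymptotically E[X] ~ (c³/6)·n^{3(1−α)} = (1³/6)·n^{1.5} → ∞; triangles are abundant w.h.p.

E[X] ≈ 450.357143; in regime p = Θ(1/n^{1/2}) E[X] diverges (above the triangle threshold p ~ 1/n).


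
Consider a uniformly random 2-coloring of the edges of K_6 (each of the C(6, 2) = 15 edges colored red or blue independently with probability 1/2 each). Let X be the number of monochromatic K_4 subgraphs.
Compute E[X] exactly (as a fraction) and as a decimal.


Let X = Σ_S X_S over the C(6, 4) = 15 subsets S of size 4, where X_S = 1 if the K_4 on S is monochromatic.
For a fixed S, the K_4 on S has C(4, 2) = 6 edges. P[all 6 edges red] = (1/2)^6, and likewise for blue, so P[monochromatic] = 2·(1/2)^6 = 2^{1 − 6} = 1/32.
By linearity: E[X] = C(6, 4) · 2^{1 − 6} = 15 · 1/32 = 15/32.
Numerically: E[X] ≈ 0.4688.

E[X] = C(6,4)·2^(1−C(4,2)) = 15/32 ≈ 0.4688.


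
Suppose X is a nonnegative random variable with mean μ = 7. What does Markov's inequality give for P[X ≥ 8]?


μ = E[X] = 7, a = 8.
Markov: P[X ≥ 8] ≤ μ/a = (7)/8 = 7/8.
Numerically: ≈ 0.875000.
(Since a = 8 > μ = 7.000000, the bound 7/8 is < 1 and informative.)

P[X ≥ 8] ≤ 7/8 ≈ 0.875000.


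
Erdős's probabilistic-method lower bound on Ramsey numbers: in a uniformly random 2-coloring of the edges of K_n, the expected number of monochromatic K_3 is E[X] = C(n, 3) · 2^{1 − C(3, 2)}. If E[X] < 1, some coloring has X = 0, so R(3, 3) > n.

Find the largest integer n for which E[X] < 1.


We need C(n, 3) · 2^{1 − 3} < 1, i.e. C(n, 3) < 2^{3 − 1} = 4.
Check values of n near the boundary:
  n = 3: C(3, 3) = 1; 1 < 4? YES
  n = 4: C(4, 3) = 4; 4 < 4? NO
  n = 5: C(5, 3) = 10; 10 < 4? NO
  n = 6: C(6, 3) = 20; 20 < 4? NO
The largest n with C(n, 3) < 4 is n = 3 (where E[X] = 1/4 ≈ 0.250). Hence R(3, 3) > 3, i.e. R(3, 3) ≥ 4.

Largest n = 3; hence R(3, 3) > 3.


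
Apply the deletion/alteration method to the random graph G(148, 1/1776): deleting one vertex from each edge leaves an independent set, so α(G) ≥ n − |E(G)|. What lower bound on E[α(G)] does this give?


E[|E(G)|] = C(148, 2)·p = 10878 · (1/1776) = 49/8.
E[α(G)] ≥ n − E[|E(G)|] = 148 − 49/8 = 1135/8.
Numerically: ≈ 141.8750.
(This is only a lower bound; the true E[α(G)] may be larger.)

E[α(G)] ≥ 1135/8 ≈ 141.8750.


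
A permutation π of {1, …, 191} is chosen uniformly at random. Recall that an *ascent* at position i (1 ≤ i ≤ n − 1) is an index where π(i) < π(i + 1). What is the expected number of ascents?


Write X = Σ X_I over i = 1, …, 190, with X_I the indicator of one ascent.
There are 190 indicators.
For each fixed i, the pair (π(i), π(i+1)) is a uniformly random ordered pair of distinct values from {1, …, 191}; by symmetry P[π(i) < π(i+1)] = 1/2.
By linearity: E[X] = 190 · (1/2) = (191 − 1) · (1/2) = 95 ≈ 95.000.

E[X] = 95 = 95.000.


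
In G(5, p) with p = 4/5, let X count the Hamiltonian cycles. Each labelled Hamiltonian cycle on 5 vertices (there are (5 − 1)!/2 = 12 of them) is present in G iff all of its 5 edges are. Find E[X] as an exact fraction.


K_5 has (5 − 1)!/2 = 12 labelled Hamiltonian cycles.
For each such Hamiltonian cycle H, let X_H = 1 if all 5 edges of H are present in G. Then P[X_H = 1] = p^{5} = (4/5)^{5} = 1024/3125.
By linearity: E[X] = Σ_H E[X_H] = 12 · p^{5} = 12 · 1024/3125 = 12288/3125.
Numerically: E[X] ≈ 3.93.

E[X] = 12 · (4/5)^{5} = 12288/3125 ≈ 3.93.


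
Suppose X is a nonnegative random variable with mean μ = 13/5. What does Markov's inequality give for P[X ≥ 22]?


μ = E[X] = 13/5, a = 22.
Markov: P[X ≥ 22] ≤ μ/a = (13/5)/22 = 13/110.
Numerically: ≈ 0.11818.
(Since a = 22 > μ = 2.60000, the bound 13/110 is < 1 and informative.)

P[X ≥ 22] ≤ 13/110 ≈ 0.11818.


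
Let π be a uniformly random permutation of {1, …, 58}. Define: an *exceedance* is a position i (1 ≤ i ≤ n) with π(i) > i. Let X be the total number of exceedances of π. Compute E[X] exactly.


Write X = Σ_{i=1}^{58} X_i, where X_i = 1_{π(i) > i}.
For each fixed i, π(i) is uniform over {1, …, 58} (marginal of a uniform permutation), so P[π(i) > i] = (n − i)/n. Summing: Σ_{i=1}^{58} (n − i)/n = (0 + 1 + … + 57)/58 = 58(58 − 1)/(2·58) = (58 − 1)/2.
Hence E[X] = Σ_{i=1}^{58} (58 − i)/58 = 57/2 ≈ 28.5000.

E[X] = 57/2 = 28.5000.


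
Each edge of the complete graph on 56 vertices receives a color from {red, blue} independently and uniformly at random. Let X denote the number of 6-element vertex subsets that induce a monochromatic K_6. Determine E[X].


Let X = Σ_S X_S over the C(56, 6) = 32468436 subsets S of size 6, where X_S = 1 if the K_6 on S is monochromatic.
For a fixed S, the K_6 on S has C(6, 2) = 15 edges. P[all 15 edges red] = (1/2)^15, and likewise for blue, so P[monochromatic] = 2·(1/2)^15 = 2^{1 − 15} = 1/16384.
By linearity: E[X] = C(56, 6) · 2^{1 − 15} = 32468436 · 1/16384 = 8117109/4096.
Numerically: E[X] ≈ 1981.716.

E[X] = C(56,6)·2^(1−C(6,2)) = 8117109/4096 ≈ 1981.716.


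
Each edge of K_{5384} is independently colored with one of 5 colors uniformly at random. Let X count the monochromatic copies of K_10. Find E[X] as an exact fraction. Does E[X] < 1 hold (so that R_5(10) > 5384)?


E[X] = C(5384, 10) · 5^{1 − 45} = 5593137120741932124090737609600 · 5^{−44} = 5593137120741932124090737609600/5684341886080801486968994140625.
As a reduced fraction: E[X] = 223725484829677284963629504384/227373675443232059478759765625 ≈ 0.984.
Is E[X] < 1? YES.
Since E[X] < 1, there exists a 5-coloring of K_{5384} with no monochromatic K_10; hence R_5(10) > 5384.

E[X] = 223725484829677284963629504384/227373675443232059478759765625 ≈ 0.984; E[X] < 1, so R_5(10) > 5384.


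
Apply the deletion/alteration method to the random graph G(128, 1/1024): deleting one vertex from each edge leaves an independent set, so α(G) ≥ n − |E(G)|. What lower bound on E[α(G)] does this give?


E[|E(G)|] = C(128, 2)·p = 8128 · (1/1024) = 127/16.
E[α(G)] ≥ n − E[|E(G)|] = 128 − 127/16 = 1921/16.
Numerically: ≈ 120.0625.
(This is only a lower bound; the true E[α(G)] may be larger.)

E[α(G)] ≥ 1921/16 ≈ 120.0625.


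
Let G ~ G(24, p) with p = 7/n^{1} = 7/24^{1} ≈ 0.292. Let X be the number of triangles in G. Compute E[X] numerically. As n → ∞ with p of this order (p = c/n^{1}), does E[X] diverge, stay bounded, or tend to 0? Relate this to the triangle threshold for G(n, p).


Number of potential triangles: C(24, 3) = 2024.
Each occurs with probability p³ ≈ (0.292)³ ≈ 2.48119e-02.
By linearity: E[X] = C(24, 3)·p³ ≈ 2024 · 2.48119e-02 ≈ 50.219.
Here α = 1, so p = 7/n is exactly at the triangle threshold p ~ 1/n. Asymptotically E[X] → c³/6 = 7³/6 = 343/6 ≈ 57.167, a bounded constant. In this regime the triangle count is asymptotically Poisson(c³/6).

E[X] ≈ 50.219; in regime p = Θ(1/n^{1}) E[X] stays bounded (at the triangle threshold p ~ 1/n).


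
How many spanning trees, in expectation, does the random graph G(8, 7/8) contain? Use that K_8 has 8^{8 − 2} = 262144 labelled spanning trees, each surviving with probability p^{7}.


K_8 has 8^{8 − 2} = 262144 labelled spanning trees.
For each such spanning tree H, let X_H = 1 if all 7 edges of H are present in G. Then P[X_H = 1] = p^{7} = (7/8)^{7} = 823543/2097152.
Summing the indicators: E[X] = Σ_H E[X_H] = 262144 · p^{7} = 262144 · 823543/2097152 = 823543/8.
Numerically: E[X] ≈ 1.029e+05.

E[X] = 262144 · (7/8)^{7} = 823543/8 ≈ 1.029e+05.


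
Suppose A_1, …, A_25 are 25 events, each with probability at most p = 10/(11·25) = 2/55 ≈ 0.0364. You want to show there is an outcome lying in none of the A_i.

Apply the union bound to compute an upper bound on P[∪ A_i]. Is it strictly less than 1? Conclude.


Union bound: P[∪_{i=1}^{25} A_i] ≤ Σ_i P[A_i] ≤ 25·p = 25·(2/55) = 10/11.
Numerically: 10/11 ≈ 0.9091.
Is 10/11 < 1? YES.
Since P[∪ A_i] ≤ 10/11 < 1, the complement has P[∩ A_i^c] ≥ 1 − 10/11 = 1/11 > 0, so some outcome avoids every A_i.

25·p = 10/11 ≈ 0.9091; existence CERTIFIED by the union bound.


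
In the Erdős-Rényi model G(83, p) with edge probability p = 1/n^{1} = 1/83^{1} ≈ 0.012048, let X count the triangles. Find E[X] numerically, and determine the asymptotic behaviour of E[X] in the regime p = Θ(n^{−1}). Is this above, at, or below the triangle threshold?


Number of potential triangles: C(83, 3) = 91881.
Each occurs with probability p³ ≈ (0.012048)³ ≈ 1.7489030e-06.
By linearity: E[X] = C(83, 3)·p³ ≈ 91881 · 1.7489030e-06 ≈ 0.16069.
Here α = 1, so p = 1/n is exactly at the triangle threshold p ~ 1/n. Asymptotically E[X] → c³/6 = 1³/6 = 1/6 ≈ 0.16667, a bounded constant. In this regime the triangle count is asymptotically Poisson(c³/6).

E[X] ≈ 0.16069; in regime p = Θ(1/n^{1}) E[X] stays bounded (at the triangle threshold p ~ 1/n).
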